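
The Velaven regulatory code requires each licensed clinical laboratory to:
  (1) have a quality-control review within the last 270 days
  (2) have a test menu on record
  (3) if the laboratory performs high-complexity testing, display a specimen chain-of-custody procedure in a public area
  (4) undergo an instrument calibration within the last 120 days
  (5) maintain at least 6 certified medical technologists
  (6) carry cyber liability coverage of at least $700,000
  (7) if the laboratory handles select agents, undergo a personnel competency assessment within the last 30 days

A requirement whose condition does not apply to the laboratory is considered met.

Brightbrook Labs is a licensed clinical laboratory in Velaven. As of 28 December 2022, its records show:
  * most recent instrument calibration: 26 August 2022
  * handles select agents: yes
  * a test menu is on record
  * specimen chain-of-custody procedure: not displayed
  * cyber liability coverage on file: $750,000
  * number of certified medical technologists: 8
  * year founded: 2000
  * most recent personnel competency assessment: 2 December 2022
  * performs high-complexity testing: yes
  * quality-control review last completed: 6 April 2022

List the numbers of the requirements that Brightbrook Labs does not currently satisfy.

1. quality-control review 266 days ago vs limit 270 → met
2. test menu present → met
3. condition 'performs high-complexity testing' holds; specimen chain-of-custody procedure absent → not met
4. instrument calibration 124 days ago vs limit 120 → not met
5. certified medical technologists 8 ≥ 6 → met
6. cyber liability coverage $750,000 ≥ $700,000 → met
7. condition 'handles select agents' holds; personnel competency assessment 26 days ago vs limit 30 → met
Not met: 3, 4

3, 4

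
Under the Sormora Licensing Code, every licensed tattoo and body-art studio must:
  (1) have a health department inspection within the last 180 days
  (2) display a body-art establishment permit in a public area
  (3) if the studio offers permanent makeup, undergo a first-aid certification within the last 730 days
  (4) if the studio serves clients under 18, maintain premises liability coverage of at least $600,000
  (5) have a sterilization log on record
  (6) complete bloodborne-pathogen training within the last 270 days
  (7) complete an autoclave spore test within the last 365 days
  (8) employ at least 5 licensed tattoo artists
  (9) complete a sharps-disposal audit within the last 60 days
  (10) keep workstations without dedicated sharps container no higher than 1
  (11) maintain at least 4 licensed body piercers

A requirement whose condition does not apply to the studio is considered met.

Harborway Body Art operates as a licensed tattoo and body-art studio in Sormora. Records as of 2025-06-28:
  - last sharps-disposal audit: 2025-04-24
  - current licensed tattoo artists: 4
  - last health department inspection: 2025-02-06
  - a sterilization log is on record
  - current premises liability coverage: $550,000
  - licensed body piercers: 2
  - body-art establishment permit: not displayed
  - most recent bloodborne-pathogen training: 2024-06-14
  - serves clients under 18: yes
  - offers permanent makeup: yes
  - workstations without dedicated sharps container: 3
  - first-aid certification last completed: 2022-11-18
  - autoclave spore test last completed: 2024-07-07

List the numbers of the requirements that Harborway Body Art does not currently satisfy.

1. health department inspection 142 days ago vs limit 180 → met
2. body-art establishment permit absent → not met
3. condition 'offers permanent makeup' holds; first-aid certification 953 days ago vs limit 730 → not met
4. condition 'serves clients under 18' holds; premises liability coverage $550,000 < $600,000 → not met
5. sterilization log present → met
6. bloodborne-pathogen training 379 days ago vs limit 270 → not met
7. autoclave spore test 356 days ago vs limit 365 → met
8. licensed tattoo artists 4 < 5 → not met
9. sharps-disposal audit 65 days ago vs limit 60 → not met
10. workstations without dedicated sharps container 3 > 1 → not met
11. licensed body piercers 2 < 4 → not met
Not met: 2, 3, 4, 6, 8, 9, 10, 11

2, 3, 4, 6, 8, 9, 10, 11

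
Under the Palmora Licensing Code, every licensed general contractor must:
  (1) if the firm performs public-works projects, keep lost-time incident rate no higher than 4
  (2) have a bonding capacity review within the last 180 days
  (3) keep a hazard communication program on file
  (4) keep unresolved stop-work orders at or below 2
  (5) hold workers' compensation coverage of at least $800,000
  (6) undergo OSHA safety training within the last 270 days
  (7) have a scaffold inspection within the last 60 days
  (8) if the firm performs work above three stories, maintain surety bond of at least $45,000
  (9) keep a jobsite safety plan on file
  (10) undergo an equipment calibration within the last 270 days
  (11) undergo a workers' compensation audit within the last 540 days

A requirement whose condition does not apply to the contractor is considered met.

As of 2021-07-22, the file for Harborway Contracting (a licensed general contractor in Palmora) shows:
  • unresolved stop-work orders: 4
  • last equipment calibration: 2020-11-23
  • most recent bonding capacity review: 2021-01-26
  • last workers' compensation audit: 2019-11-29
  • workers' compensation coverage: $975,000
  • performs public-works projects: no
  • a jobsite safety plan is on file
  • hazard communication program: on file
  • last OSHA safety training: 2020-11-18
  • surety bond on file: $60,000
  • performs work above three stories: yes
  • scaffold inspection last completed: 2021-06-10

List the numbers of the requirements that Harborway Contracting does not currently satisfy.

1. condition 'performs public-works projects' does not hold → requirement n/a → met
2. bonding capacity review 177 days ago vs limit 180 → met
3. hazard communication program present → met
4. unresolved stop-work orders 4 > 2 → not met
5. workers' compensation coverage $975,000 ≥ $800,000 → met
6. OSHA safety training 246 days ago vs limit 270 → met
7. scaffold inspection 42 days ago vs limit 60 → met
8. condition 'performs work above three stories' holds; surety bond $60,000 ≥ $45,000 → met
9. jobsite safety plan present → met
10. equipment calibration 241 days ago vs limit 270 → met
11. workers' compensation audit 601 days ago vs limit 540 → not met
Not met: 4, 11

4, 11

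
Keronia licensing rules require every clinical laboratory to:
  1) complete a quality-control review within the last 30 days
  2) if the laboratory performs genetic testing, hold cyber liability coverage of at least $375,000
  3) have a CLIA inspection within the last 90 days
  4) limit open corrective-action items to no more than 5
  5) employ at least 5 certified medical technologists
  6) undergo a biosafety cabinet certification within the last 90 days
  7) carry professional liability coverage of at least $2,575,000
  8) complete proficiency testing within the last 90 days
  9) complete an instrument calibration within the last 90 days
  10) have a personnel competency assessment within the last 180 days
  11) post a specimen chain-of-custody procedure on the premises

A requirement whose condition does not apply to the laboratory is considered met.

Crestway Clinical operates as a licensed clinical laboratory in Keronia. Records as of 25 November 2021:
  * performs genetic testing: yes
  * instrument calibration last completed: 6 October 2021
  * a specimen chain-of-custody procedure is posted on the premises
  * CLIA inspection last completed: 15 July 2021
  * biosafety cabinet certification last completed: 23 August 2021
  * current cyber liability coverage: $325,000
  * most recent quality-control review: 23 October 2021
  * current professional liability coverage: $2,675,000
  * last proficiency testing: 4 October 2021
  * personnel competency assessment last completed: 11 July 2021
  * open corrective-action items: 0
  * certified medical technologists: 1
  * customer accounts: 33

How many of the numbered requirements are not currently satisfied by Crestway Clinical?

5

1. quality-control review 33 days ago vs limit 30 → not met
2. condition 'performs genetic testing' holds; cyber liability coverage $325,000 < $375,000 → not met
3. CLIA inspection 133 days ago vs limit 90 → not met
4. open corrective-action items 0 ≤ 5 → met
5. certified medical technologists 1 < 5 → not met
6. biosafety cabinet certification 94 days ago vs limit 90 → not met
7. professional liability coverage $2,675,000 ≥ $2,575,000 → met
8. proficiency testing 52 days ago vs limit 90 → met
9. instrument calibration 50 days ago vs limit 90 → met
10. personnel competency assessment 137 days ago vs limit 180 → met
11. specimen chain-of-custody procedure present → met
Not met: 5 of 11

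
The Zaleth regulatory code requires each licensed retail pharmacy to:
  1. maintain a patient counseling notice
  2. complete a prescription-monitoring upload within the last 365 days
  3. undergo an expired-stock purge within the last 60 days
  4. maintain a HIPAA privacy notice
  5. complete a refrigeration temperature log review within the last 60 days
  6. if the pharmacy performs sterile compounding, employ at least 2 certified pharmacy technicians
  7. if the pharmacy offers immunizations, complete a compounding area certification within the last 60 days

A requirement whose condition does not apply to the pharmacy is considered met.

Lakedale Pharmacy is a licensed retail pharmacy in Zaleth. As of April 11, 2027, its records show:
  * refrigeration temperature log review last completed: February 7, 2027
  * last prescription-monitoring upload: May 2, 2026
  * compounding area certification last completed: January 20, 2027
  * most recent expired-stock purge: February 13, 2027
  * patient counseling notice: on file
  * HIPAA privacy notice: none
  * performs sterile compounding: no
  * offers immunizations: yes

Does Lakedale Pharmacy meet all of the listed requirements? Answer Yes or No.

1. patient counseling notice present → met
2. prescription-monitoring upload 344 days ago vs limit 365 → met
3. expired-stock purge 57 days ago vs limit 60 → met
4. HIPAA privacy notice absent → not met
5. refrigeration temperature log review 63 days ago vs limit 60 → not met
6. condition 'performs sterile compounding' does not hold → requirement n/a → met
7. condition 'offers immunizations' holds; compounding area certification 81 days ago vs limit 60 → not met
Not met: 4, 5, 7

No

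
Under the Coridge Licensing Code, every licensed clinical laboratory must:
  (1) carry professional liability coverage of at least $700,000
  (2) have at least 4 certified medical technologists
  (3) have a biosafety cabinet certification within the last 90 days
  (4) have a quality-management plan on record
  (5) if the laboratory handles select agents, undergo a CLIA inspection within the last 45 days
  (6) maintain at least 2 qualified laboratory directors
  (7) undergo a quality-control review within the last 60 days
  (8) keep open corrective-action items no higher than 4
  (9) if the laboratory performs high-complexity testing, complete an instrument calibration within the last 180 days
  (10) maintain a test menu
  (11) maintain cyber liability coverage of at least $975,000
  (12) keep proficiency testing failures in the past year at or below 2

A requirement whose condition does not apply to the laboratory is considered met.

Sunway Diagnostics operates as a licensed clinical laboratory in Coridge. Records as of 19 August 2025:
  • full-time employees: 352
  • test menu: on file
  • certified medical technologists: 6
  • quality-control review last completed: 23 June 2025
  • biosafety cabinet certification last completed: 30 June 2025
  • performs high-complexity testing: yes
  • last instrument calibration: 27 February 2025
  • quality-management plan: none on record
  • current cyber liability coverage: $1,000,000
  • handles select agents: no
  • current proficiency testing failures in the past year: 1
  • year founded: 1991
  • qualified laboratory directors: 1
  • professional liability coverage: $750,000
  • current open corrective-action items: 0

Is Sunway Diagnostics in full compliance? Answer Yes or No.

1. professional liability coverage $750,000 ≥ $700,000 → met
2. certified medical technologists 6 ≥ 4 → met
3. biosafety cabinet certification 50 days ago vs limit 90 → met
4. quality-management plan absent → not met
5. condition 'handles select agents' does not hold → requirement n/a → met
6. qualified laboratory directors 1 < 2 → not met
7. quality-control review 57 days ago vs limit 60 → met
8. open corrective-action items 0 ≤ 4 → met
9. condition 'performs high-complexity testing' holds; instrument calibration 173 days ago vs limit 180 → met
10. test menu present → met
11. cyber liability coverage $1,000,000 ≥ $975,000 → met
12. proficiency testing failures in the past year 1 ≤ 2 → met
Not met: 4, 6

No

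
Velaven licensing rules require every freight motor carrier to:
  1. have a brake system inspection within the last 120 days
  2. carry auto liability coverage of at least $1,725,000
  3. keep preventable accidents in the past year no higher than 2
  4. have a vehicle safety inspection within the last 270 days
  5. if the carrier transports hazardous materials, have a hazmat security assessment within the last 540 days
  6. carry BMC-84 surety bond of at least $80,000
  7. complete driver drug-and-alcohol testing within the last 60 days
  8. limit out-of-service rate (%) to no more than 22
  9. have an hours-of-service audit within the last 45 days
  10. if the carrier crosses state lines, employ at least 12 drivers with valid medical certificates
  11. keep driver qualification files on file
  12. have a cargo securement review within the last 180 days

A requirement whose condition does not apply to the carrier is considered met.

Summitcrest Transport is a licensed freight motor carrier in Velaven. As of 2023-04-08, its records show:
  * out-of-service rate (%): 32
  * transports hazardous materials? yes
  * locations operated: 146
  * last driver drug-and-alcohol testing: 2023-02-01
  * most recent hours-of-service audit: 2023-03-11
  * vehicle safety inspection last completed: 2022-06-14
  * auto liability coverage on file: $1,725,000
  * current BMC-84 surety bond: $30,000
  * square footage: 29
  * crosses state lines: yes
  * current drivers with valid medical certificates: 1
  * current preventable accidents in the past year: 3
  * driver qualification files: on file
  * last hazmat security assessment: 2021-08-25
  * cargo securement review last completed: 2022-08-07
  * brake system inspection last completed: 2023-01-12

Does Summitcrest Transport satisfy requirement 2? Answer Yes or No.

2. auto liability coverage $1,725,000 ≥ $1,725,000 → met

Yes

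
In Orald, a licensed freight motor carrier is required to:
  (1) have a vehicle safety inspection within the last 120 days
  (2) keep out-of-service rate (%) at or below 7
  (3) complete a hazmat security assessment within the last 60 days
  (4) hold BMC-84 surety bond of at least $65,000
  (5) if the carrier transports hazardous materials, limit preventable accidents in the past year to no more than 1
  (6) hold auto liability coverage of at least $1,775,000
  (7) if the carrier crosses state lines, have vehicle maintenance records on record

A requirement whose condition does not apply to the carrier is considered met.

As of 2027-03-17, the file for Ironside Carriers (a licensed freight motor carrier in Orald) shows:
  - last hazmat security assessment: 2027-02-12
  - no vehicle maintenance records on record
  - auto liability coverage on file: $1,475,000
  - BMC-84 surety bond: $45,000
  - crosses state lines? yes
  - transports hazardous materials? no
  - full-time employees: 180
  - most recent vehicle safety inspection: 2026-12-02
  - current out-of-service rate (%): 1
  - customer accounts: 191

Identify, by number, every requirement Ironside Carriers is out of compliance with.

1. vehicle safety inspection 105 days ago vs limit 120 → met
2. out-of-service rate (%) 1 ≤ 7 → met
3. hazmat security assessment 33 days ago vs limit 60 → met
4. BMC-84 surety bond $45,000 < $65,000 → not met
5. condition 'transports hazardous materials' does not hold → requirement n/a → met
6. auto liability coverage $1,475,000 < $1,775,000 → not met
7. condition 'crosses state lines' holds; vehicle maintenance records absent → not met
Not met: 4, 6, 7

4, 6, 7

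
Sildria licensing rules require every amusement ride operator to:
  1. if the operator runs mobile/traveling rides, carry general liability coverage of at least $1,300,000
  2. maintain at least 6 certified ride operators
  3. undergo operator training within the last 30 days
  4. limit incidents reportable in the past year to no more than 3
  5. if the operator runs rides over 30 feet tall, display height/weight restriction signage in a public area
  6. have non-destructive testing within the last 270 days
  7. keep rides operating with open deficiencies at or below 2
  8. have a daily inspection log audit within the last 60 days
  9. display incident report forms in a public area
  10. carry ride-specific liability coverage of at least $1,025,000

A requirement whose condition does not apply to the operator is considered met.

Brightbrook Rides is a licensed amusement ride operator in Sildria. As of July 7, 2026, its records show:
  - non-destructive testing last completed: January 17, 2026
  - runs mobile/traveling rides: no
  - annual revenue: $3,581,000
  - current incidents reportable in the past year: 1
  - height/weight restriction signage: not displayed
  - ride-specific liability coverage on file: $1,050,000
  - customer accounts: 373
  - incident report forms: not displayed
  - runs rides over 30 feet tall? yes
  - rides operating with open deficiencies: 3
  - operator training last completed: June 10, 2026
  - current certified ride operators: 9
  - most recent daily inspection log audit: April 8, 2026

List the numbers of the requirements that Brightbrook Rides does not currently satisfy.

1. condition 'runs mobile/traveling rides' does not hold → requirement n/a → met
2. certified ride operators 9 ≥ 6 → met
3. operator training 27 days ago vs limit 30 → met
4. incidents reportable in the past year 1 ≤ 3 → met
5. condition 'runs rides over 30 feet tall' holds; height/weight restriction signage absent → not met
6. non-destructive testing 171 days ago vs limit 270 → met
7. rides operating with open deficiencies 3 > 2 → not met
8. daily inspection log audit 90 days ago vs limit 60 → not met
9. incident report forms absent → not met
10. ride-specific liability coverage $1,050,000 ≥ $1,025,000 → met
Not met: 5, 7, 8, 9

5, 7, 8, 9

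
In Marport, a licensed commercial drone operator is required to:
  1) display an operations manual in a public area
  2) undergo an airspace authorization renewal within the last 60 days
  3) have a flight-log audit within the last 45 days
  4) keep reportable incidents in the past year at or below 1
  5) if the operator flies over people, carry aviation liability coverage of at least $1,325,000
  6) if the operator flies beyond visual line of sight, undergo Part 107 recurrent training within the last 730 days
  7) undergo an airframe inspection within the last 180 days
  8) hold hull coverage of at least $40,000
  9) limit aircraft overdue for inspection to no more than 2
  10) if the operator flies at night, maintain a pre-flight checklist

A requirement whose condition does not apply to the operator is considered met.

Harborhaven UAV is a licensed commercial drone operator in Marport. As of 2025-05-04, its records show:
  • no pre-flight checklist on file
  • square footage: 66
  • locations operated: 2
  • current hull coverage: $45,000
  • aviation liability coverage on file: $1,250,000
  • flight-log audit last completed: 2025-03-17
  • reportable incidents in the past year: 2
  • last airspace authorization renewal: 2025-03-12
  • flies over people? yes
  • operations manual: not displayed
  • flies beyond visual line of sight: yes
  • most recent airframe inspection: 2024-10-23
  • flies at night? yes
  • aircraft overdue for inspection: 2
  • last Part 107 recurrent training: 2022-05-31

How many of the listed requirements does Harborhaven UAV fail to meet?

7

1. operations manual absent → not met
2. airspace authorization renewal 53 days ago vs limit 60 → met
3. flight-log audit 48 days ago vs limit 45 → not met
4. reportable incidents in the past year 2 > 1 → not met
5. condition 'flies over people' holds; aviation liability coverage $1,250,000 < $1,325,000 → not met
6. condition 'flies beyond visual line of sight' holds; Part 107 recurrent training 1069 days ago vs limit 730 → not met
7. airframe inspection 193 days ago vs limit 180 → not met
8. hull coverage $45,000 ≥ $40,000 → met
9. aircraft overdue for inspection 2 ≤ 2 → met
10. condition 'flies at night' holds; pre-flight checklist absent → not met
Not met: 7 of 10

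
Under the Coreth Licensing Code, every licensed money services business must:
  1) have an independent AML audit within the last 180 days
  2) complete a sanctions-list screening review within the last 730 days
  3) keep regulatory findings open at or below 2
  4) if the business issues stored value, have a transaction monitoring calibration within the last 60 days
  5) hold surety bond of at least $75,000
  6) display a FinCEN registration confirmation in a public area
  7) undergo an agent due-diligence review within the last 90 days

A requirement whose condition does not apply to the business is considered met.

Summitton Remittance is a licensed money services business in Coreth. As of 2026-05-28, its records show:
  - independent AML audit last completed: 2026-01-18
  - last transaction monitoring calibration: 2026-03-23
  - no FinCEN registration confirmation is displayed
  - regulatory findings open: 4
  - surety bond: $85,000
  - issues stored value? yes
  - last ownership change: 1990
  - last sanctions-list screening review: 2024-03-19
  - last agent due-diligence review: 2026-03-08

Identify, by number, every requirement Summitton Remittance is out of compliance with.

2, 3, 4, 6

1. independent AML audit 130 days ago vs limit 180 → met
2. sanctions-list screening review 800 days ago vs limit 730 → not met
3. regulatory findings open 4 > 2 → not met
4. condition 'issues stored value' holds; transaction monitoring calibration 66 days ago vs limit 60 → not met
5. surety bond $85,000 ≥ $75,000 → met
6. FinCEN registration confirmation absent → not met
7. agent due-diligence review 81 days ago vs limit 90 → met
Not met: 2, 3, 4, 6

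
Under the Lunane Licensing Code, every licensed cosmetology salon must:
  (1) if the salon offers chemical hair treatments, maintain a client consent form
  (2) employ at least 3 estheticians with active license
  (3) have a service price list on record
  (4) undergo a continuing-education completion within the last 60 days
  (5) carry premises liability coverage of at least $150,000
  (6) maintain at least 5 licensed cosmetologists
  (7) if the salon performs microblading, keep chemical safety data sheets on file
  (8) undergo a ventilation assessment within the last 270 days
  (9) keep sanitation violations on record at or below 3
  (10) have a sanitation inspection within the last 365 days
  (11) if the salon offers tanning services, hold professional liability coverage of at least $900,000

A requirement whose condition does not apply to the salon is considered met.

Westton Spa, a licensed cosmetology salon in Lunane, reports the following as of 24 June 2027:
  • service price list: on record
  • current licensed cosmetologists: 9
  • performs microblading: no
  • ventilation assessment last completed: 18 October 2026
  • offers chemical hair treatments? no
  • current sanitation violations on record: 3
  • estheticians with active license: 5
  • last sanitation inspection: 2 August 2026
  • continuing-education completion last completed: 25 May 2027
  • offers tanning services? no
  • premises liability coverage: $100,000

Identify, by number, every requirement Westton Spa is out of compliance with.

1. condition 'offers chemical hair treatments' does not hold → requirement n/a → met
2. estheticians with active license 5 ≥ 3 → met
3. service price list present → met
4. continuing-education completion 30 days ago vs limit 60 → met
5. premises liability coverage $100,000 < $150,000 → not met
6. licensed cosmetologists 9 ≥ 5 → met
7. condition 'performs microblading' does not hold → requirement n/a → met
8. ventilation assessment 249 days ago vs limit 270 → met
9. sanitation violations on record 3 ≤ 3 → met
10. sanitation inspection 326 days ago vs limit 365 → met
11. condition 'offers tanning services' does not hold → requirement n/a → met
Not met: 5

5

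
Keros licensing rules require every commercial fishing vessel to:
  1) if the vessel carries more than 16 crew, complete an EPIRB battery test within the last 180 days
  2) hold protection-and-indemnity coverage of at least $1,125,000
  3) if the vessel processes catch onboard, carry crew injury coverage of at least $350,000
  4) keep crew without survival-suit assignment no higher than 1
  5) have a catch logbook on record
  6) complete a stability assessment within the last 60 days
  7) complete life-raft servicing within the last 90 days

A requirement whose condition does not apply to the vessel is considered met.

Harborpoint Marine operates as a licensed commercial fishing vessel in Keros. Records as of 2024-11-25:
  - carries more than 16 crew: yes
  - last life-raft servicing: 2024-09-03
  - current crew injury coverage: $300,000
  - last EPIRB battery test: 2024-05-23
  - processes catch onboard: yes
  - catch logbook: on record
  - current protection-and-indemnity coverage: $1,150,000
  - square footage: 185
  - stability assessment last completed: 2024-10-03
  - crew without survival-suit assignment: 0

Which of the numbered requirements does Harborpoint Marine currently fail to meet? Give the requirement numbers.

1. condition 'carries more than 16 crew' holds; EPIRB battery test 186 days ago vs limit 180 → not met
2. protection-and-indemnity coverage $1,150,000 ≥ $1,125,000 → met
3. condition 'processes catch onboard' holds; crew injury coverage $300,000 < $350,000 → not met
4. crew without survival-suit assignment 0 ≤ 1 → met
5. catch logbook present → met
6. stability assessment 53 days ago vs limit 60 → met
7. life-raft servicing 83 days ago vs limit 90 → met
Not met: 1, 3

1, 3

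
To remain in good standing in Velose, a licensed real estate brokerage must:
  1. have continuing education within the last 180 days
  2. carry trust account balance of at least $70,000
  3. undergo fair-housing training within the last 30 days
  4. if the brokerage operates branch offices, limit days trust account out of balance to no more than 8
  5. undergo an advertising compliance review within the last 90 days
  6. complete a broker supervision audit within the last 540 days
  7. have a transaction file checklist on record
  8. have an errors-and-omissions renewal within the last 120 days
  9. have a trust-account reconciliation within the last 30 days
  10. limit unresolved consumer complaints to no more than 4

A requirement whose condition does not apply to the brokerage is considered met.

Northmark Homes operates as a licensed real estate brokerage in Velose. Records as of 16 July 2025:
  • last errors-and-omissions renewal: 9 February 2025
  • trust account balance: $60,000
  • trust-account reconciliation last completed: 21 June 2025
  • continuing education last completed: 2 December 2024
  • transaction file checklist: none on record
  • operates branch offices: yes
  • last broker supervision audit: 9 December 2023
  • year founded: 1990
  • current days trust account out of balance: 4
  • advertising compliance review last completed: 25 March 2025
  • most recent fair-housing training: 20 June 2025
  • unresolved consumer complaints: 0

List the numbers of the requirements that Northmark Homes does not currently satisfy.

1, 2, 5, 6, 7, 8

1. continuing education 226 days ago vs limit 180 → not met
2. trust account balance $60,000 < $70,000 → not met
3. fair-housing training 26 days ago vs limit 30 → met
4. condition 'operates branch offices' holds; days trust account out of balance 4 ≤ 8 → met
5. advertising compliance review 113 days ago vs limit 90 → not met
6. broker supervision audit 585 days ago vs limit 540 → not met
7. transaction file checklist absent → not met
8. errors-and-omissions renewal 157 days ago vs limit 120 → not met
9. trust-account reconciliation 25 days ago vs limit 30 → met
10. unresolved consumer complaints 0 ≤ 4 → met
Not met: 1, 2, 5, 6, 7, 8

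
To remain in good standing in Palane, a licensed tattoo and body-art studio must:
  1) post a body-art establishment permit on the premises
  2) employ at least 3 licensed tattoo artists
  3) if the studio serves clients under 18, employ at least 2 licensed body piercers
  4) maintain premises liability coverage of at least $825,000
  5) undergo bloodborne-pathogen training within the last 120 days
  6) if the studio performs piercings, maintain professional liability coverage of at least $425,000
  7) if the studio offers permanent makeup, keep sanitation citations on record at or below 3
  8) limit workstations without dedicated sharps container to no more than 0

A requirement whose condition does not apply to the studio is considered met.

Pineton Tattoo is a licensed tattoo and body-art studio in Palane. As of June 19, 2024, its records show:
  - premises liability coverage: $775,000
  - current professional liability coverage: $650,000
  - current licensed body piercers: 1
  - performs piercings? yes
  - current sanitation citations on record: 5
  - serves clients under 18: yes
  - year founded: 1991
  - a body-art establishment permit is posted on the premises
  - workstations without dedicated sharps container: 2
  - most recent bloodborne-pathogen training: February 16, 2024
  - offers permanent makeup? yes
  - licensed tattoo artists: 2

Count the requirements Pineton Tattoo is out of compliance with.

1. body-art establishment permit present → met
2. licensed tattoo artists 2 < 3 → not met
3. condition 'serves clients under 18' holds; licensed body piercers 1 < 2 → not met
4. premises liability coverage $775,000 < $825,000 → not met
5. bloodborne-pathogen training 124 days ago vs limit 120 → not met
6. condition 'performs piercings' holds; professional liability coverage $650,000 ≥ $425,000 → met
7. condition 'offers permanent makeup' holds; sanitation citations on record 5 > 3 → not met
8. workstations without dedicated sharps container 2 > 0 → not met
Not met: 6 of 8

6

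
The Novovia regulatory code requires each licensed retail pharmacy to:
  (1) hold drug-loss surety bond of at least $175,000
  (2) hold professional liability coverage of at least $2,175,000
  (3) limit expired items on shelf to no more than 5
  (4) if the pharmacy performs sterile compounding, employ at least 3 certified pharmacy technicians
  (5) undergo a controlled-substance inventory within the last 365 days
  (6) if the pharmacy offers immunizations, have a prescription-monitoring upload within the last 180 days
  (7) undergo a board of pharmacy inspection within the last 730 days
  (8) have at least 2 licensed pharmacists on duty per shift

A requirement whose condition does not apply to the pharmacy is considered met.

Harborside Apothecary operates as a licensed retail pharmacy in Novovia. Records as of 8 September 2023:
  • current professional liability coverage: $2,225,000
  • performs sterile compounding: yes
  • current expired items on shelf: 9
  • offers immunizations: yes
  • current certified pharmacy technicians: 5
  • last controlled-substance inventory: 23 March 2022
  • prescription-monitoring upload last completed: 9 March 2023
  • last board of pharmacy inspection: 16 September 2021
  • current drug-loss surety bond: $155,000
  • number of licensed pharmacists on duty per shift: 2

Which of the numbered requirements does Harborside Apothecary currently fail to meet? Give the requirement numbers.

1. drug-loss surety bond $155,000 < $175,000 → not met
2. professional liability coverage $2,225,000 ≥ $2,175,000 → met
3. expired items on shelf 9 > 5 → not met
4. condition 'performs sterile compounding' holds; certified pharmacy technicians 5 ≥ 3 → met
5. controlled-substance inventory 534 days ago vs limit 365 → not met
6. condition 'offers immunizations' holds; prescription-monitoring upload 183 days ago vs limit 180 → not met
7. board of pharmacy inspection 722 days ago vs limit 730 → met
8. licensed pharmacists on duty per shift 2 ≥ 2 → met
Not met: 1, 3, 5, 6

1, 3, 5, 6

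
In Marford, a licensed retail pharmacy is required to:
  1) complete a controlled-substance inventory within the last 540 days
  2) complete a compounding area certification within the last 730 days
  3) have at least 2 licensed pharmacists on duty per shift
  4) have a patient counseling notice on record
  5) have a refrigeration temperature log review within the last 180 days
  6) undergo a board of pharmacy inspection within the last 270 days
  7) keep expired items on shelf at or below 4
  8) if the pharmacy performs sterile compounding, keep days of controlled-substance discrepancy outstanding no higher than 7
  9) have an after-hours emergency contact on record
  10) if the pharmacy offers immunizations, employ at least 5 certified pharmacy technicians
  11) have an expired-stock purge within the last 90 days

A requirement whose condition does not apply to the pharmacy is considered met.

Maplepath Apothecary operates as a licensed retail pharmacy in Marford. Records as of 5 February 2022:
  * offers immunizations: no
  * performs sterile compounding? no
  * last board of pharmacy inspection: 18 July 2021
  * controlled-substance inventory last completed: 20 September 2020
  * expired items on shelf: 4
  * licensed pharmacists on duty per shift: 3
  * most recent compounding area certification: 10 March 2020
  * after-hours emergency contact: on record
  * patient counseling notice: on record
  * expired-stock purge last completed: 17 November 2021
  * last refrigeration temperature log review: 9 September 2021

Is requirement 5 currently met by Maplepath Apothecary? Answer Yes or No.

5. refrigeration temperature log review 149 days ago vs limit 180 → met

Yes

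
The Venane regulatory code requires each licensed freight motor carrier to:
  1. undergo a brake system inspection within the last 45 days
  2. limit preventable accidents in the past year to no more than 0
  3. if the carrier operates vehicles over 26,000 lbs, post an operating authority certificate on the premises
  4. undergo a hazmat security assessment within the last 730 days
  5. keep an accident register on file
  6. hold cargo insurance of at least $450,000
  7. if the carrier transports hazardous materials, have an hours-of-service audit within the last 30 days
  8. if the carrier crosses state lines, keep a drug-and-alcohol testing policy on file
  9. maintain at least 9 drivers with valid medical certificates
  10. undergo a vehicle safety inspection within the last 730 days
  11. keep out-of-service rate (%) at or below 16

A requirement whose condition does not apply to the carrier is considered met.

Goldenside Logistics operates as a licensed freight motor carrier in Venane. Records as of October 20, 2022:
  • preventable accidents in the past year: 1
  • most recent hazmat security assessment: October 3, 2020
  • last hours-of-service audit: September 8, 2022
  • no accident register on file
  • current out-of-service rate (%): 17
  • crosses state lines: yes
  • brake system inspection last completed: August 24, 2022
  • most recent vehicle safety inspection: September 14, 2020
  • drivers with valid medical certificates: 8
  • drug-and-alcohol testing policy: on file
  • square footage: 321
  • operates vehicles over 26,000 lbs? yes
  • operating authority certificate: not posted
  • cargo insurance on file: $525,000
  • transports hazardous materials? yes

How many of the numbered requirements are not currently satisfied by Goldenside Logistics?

1. brake system inspection 57 days ago vs limit 45 → not met
2. preventable accidents in the past year 1 > 0 → not met
3. condition 'operates vehicles over 26,000 lbs' holds; operating authority certificate absent → not met
4. hazmat security assessment 747 days ago vs limit 730 → not met
5. accident register absent → not met
6. cargo insurance $525,000 ≥ $450,000 → met
7. condition 'transports hazardous materials' holds; hours-of-service audit 42 days ago vs limit 30 → not met
8. condition 'crosses state lines' holds; drug-and-alcohol testing policy present → met
9. drivers with valid medical certificates 8 < 9 → not met
10. vehicle safety inspection 766 days ago vs limit 730 → not met
11. out-of-service rate (%) 17 > 16 → not met
Not met: 9 of 11

9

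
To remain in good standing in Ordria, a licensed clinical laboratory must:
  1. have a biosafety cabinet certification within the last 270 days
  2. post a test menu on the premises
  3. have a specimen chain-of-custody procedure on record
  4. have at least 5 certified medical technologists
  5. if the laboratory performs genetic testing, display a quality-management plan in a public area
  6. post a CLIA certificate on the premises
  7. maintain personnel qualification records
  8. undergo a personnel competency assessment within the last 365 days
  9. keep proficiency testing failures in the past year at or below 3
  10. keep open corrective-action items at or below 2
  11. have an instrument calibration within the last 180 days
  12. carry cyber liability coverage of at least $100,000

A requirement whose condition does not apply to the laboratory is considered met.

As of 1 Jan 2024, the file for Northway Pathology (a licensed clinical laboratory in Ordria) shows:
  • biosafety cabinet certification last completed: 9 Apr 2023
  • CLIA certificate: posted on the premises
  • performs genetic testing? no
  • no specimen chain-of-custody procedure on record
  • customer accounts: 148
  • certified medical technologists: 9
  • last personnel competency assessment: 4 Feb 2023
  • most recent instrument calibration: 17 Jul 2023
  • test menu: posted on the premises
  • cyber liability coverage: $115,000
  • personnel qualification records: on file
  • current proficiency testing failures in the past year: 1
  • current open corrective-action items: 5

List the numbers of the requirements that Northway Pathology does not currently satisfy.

1. biosafety cabinet certification 267 days ago vs limit 270 → met
2. test menu present → met
3. specimen chain-of-custody procedure absent → not met
4. certified medical technologists 9 ≥ 5 → met
5. condition 'performs genetic testing' does not hold → requirement n/a → met
6. CLIA certificate present → met
7. personnel qualification records present → met
8. personnel competency assessment 331 days ago vs limit 365 → met
9. proficiency testing failures in the past year 1 ≤ 3 → met
10. open corrective-action items 5 > 2 → not met
11. instrument calibration 168 days ago vs limit 180 → met
12. cyber liability coverage $115,000 ≥ $100,000 → met
Not met: 3, 10

3, 10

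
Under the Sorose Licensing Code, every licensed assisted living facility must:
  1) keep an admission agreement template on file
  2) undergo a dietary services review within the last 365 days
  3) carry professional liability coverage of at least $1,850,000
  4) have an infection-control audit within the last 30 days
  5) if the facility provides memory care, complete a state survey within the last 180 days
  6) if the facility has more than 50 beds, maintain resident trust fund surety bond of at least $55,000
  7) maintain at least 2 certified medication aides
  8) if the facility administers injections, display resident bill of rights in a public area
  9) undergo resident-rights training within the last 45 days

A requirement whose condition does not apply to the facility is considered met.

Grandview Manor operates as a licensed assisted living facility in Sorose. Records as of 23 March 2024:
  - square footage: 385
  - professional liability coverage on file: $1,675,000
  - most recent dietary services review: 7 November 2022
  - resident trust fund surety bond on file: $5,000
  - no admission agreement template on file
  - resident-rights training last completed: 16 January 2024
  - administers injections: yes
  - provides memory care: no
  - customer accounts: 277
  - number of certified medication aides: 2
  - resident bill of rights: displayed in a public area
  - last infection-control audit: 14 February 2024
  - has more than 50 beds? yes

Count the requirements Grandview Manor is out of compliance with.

1. admission agreement template absent → not met
2. dietary services review 502 days ago vs limit 365 → not met
3. professional liability coverage $1,675,000 < $1,850,000 → not met
4. infection-control audit 38 days ago vs limit 30 → not met
5. condition 'provides memory care' does not hold → requirement n/a → met
6. condition 'has more than 50 beds' holds; resident trust fund surety bond $5,000 < $55,000 → not met
7. certified medication aides 2 ≥ 2 → met
8. condition 'administers injections' holds; resident bill of rights present → met
9. resident-rights training 67 days ago vs limit 45 → not met
Not met: 6 of 9

6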